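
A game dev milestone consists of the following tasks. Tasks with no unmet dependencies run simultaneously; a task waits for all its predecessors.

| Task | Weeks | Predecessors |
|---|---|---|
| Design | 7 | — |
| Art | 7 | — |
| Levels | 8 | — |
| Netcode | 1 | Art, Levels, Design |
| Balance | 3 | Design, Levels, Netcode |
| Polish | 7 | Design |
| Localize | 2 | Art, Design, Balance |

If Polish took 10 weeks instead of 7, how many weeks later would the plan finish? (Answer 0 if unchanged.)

As given, the longest chain is Design→Polish = 7+7 = 14, so the finish is 14 weeks.
Polish lies on that path, so at 10 weeks the path becomes 17 weeks.
That remains the longest chain; total 17 weeks.
Change in finish: 17 − 14 = +3 weeks.

3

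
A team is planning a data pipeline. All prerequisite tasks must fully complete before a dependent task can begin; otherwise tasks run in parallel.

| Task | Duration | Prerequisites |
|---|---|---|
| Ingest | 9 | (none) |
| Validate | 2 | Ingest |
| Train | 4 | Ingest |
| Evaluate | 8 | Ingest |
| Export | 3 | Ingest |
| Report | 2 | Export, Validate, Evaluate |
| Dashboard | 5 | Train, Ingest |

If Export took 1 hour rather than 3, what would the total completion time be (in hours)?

As given, the longest chain is Ingest→Evaluate→Report = 9+8+2 = 19, so the finish is 19 hours.
Export has 5 hours of float (longest path through it is 14).
That remains the longest chain; total 19 hours.

19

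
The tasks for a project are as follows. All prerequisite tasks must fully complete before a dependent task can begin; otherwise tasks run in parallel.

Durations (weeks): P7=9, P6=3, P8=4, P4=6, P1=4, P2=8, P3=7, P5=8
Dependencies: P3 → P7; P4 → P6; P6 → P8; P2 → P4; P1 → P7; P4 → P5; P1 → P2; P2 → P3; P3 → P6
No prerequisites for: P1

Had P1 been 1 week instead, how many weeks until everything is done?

As given, the longest chain is P1→P2→P3→P7 = 4+8+7+9 = 28, so the finish is 28 weeks.
Since P1 is critical, the -3 change carries straight to that chain (now 25 weeks).
That remains the longest chain; total 25 weeks.

25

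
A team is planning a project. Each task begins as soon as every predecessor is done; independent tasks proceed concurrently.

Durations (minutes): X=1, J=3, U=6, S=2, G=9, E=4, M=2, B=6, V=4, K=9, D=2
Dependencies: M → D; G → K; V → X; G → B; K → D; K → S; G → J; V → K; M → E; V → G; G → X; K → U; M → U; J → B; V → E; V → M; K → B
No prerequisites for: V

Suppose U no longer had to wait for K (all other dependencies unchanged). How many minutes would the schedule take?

28

With the dependency in place, V→G→K→B = 4+9+9+6 = 28 sets the finish at 28 minutes.
Without K→U, U's earliest start moves from 22 to 6.
New critical path: V→G→K→B = 4+9+9+6 = 28 ⇒ 28 minutes.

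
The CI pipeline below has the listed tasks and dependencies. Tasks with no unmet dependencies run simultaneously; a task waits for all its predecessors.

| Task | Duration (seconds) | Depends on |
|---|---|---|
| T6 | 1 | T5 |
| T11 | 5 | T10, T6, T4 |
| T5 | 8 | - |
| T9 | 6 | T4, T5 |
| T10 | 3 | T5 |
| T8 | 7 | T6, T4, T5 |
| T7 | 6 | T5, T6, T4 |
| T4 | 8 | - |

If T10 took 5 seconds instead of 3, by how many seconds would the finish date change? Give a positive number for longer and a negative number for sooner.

The binding path is T5→T10→T11 = 8+3+5 = 16; finish at 16 seconds.
T10 lies on that path, so at 5 seconds the path becomes 18 seconds.
No other chain overtakes it, so the finish is 18 seconds.
Change in finish: 18 − 16 = +2 seconds.

2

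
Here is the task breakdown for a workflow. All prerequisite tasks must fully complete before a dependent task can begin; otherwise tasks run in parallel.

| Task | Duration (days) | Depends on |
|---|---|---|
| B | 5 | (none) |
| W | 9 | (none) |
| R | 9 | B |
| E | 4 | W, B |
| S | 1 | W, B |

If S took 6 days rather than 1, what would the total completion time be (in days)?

15

The binding path is B→R = 5+9 = 14; finish at 14 days.
The longest path through S is only 10 days, so S has float 4.
New critical path: W→S = 9+6 = 15 ⇒ 15 days.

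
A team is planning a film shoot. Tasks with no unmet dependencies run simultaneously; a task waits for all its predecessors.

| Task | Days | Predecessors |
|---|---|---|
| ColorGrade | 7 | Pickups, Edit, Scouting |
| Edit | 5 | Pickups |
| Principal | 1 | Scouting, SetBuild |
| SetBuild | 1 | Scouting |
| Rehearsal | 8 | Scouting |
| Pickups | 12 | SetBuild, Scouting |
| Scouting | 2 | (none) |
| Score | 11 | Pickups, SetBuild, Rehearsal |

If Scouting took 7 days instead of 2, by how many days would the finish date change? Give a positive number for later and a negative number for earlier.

Baseline: Scouting→SetBuild→Pickups→Edit→ColorGrade = 2+1+12+5+7 = 27 → 27 days.
Scouting lies on that path, so at 7 days the path becomes 32 days.
The critical path is still Scouting→SetBuild→Pickups→Edit→ColorGrade; finish is now 32 days.
Change in finish: 32 − 27 = +5 days.

5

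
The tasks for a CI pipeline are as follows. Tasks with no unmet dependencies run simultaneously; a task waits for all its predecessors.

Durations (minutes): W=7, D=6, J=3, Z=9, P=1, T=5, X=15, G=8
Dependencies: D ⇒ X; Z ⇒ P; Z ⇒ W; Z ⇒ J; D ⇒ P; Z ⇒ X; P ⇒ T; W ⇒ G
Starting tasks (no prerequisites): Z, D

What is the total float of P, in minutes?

9

Z→X = 9+15 = 24 sets the makespan at 24 minutes.
The longest chain containing P totals 15 minutes.
Slack of P = 18 − 9 = 9 minutes.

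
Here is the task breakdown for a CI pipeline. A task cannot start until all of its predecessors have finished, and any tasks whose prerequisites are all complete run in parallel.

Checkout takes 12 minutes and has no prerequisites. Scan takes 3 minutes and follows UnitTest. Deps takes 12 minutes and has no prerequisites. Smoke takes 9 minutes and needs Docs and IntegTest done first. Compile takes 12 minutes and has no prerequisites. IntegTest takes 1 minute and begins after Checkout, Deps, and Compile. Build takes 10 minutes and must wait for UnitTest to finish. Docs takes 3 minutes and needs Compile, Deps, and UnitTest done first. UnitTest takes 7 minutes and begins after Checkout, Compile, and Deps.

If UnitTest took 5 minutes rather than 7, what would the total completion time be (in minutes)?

29

Baseline: Checkout→UnitTest→Docs→Smoke = 12+7+3+9 = 31 → 31 minutes.
Since UnitTest is critical, the -2 change carries straight to that chain (now 29 minutes).
The critical path is still Checkout→UnitTest→Docs→Smoke; finish is now 29 minutes.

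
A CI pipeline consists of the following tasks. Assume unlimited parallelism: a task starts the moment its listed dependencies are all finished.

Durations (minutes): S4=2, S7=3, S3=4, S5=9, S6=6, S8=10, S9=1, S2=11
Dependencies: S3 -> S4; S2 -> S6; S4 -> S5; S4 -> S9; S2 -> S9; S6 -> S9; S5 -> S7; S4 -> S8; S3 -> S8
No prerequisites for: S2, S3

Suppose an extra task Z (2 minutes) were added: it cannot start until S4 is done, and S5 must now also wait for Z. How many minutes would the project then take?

20

Originally the project takes 18 minutes.
With Z inserted, S5 now waits for max(S4, Z).
New critical path: S3→S4→Z→S5→S7 = 4+2+2+9+3 = 20 ⇒ 20 minutes.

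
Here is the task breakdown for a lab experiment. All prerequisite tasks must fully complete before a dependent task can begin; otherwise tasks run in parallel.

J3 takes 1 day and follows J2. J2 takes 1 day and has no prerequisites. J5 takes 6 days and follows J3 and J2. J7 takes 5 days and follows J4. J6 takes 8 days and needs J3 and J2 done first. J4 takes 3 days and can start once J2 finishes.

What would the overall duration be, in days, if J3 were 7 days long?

16

Critical path before the change: J2→J3→J6 = 1+1+8 = 10 giving 10 days.
J3 is on the critical path; changing it to 7 makes that path 16 days.
No other chain overtakes it, so the finish is 16 days.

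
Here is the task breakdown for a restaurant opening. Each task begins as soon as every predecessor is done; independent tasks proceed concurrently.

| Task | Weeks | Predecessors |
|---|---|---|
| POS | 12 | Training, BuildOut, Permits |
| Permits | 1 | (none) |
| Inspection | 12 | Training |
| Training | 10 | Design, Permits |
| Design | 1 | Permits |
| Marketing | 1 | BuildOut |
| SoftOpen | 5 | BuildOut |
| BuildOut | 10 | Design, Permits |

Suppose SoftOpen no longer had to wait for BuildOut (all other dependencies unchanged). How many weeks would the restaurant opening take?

24

Before: longest chain Permits→Design→BuildOut→POS = 1+1+10+12 = 24, finish 24.
Without BuildOut→SoftOpen, SoftOpen's earliest start moves from 12 to 0.
The longest chain is now Permits→Design→BuildOut→POS = 1+1+10+12 = 24, so the restaurant opening takes 24 weeks.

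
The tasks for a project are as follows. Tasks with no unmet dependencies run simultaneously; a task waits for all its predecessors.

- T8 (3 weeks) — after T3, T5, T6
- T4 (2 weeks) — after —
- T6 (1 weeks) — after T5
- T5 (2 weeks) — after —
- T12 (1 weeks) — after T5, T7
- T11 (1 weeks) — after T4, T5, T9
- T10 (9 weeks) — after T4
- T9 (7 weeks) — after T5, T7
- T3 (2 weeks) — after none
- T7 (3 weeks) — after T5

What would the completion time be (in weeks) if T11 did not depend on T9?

Before: longest chain T5→T7→T9→T11 = 2+3+7+1 = 13, finish 13.
Without T9→T11, T11's earliest start moves from 12 to 2.
The longest chain is now T5→T7→T9 = 2+3+7 = 12, so the project takes 12 weeks.

12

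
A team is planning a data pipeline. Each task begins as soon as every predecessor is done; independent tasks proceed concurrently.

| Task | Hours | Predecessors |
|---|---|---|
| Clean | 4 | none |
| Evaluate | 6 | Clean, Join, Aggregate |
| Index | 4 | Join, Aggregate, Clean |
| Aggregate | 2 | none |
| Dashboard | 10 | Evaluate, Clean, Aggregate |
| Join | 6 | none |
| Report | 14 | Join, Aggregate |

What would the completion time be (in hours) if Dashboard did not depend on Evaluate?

20

Before: longest chain Join→Evaluate→Dashboard = 6+6+10 = 22, finish 22.
Without Evaluate→Dashboard, Dashboard's earliest start moves from 12 to 4.
New critical path: Join→Report = 6+14 = 20 ⇒ 20 hours.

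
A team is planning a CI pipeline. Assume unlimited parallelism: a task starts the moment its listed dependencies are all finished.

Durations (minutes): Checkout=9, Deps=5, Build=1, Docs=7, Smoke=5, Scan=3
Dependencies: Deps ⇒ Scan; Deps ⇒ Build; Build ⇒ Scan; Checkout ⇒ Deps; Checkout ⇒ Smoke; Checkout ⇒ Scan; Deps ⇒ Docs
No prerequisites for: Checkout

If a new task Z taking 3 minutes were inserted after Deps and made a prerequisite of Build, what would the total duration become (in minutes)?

21

Originally the CI pipeline takes 21 minutes.
With Z inserted, Build now waits for max(Deps, Z).
New critical path: Checkout→Deps→Z→Build→Scan = 9+5+3+1+3 = 21 ⇒ 21 minutes.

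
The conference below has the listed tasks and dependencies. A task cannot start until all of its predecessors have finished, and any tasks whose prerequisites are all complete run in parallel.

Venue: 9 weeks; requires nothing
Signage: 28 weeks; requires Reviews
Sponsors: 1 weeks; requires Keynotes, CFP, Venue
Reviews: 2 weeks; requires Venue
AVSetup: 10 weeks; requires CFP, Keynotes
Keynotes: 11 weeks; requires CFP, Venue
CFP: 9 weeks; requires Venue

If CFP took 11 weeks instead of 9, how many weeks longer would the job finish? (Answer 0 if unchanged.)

Actual critical path: Venue→CFP→Keynotes→AVSetup = 9+9+11+10 = 39 ⇒ 39 weeks.
CFP is on the critical path; changing it to 11 makes that path 41 weeks.
That remains the longest chain; total 41 weeks.
Change in finish: 41 − 39 = +2 weeks.

2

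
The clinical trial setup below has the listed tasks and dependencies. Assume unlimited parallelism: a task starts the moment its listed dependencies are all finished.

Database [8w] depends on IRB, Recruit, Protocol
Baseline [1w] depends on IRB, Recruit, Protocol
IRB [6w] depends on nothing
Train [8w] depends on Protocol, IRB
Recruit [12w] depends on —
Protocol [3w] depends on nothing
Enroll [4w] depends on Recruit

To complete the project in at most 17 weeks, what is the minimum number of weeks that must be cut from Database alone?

Current finish: 20 weeks; target: 17.
Database is on every critical path, so each week cut from Database cuts the finish by one (this holds down to a finish of 16).
Need 20 − 17 = 3 weeks off Database → Database becomes 5 weeks, finish becomes 17.

3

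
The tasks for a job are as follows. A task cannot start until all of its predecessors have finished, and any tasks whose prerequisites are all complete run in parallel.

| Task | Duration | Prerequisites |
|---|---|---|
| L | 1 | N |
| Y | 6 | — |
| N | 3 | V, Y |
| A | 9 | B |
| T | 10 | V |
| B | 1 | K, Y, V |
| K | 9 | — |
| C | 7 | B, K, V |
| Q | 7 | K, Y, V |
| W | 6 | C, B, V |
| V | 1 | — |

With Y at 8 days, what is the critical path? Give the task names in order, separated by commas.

Actual critical path: K→B→C→W = 9+1+7+6 = 23 ⇒ 23 days.
The longest path through Y is only 20 days, so Y has float 3.
That remains the longest chain; total 23 days.

K, B, C, W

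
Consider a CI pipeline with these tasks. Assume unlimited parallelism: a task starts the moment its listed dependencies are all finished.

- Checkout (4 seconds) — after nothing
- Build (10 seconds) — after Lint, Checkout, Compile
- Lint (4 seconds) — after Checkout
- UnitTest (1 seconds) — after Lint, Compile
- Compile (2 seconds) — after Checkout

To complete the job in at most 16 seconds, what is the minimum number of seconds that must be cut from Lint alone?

2

Current finish: 18 seconds; target: 16.
Lint is on every critical path, so each second cut from Lint cuts the finish by one (this holds down to a finish of 16).
Need 18 − 16 = 2 seconds off Lint → Lint becomes 2 seconds, finish becomes 16.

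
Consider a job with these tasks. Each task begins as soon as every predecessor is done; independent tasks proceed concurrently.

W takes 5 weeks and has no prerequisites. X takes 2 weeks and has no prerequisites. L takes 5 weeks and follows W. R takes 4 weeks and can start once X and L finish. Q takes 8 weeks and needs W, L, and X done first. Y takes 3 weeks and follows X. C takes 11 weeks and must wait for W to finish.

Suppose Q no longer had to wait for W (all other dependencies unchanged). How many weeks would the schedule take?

With the dependency in place, W→L→Q = 5+5+8 = 18 sets the finish at 18 weeks.
Dropping W→Q doesn't change Q's earliest start (10); another predecessor still binds.
The longest chain is now W→L→Q = 5+5+8 = 18, so the schedule takes 18 weeks.

18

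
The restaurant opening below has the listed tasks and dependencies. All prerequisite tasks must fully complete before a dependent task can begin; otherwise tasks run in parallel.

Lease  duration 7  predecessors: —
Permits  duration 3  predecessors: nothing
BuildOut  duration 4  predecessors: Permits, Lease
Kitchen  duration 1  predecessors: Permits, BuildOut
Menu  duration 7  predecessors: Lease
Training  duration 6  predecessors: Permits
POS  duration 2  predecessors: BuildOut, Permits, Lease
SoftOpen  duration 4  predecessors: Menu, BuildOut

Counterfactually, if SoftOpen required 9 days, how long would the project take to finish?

23

The binding path is Lease→Menu→SoftOpen = 7+7+4 = 18; finish at 18 days.
Since SoftOpen is critical, the +5 change carries straight to that chain (now 23 days).
The critical path is still Lease→Menu→SoftOpen; finish is now 23 days.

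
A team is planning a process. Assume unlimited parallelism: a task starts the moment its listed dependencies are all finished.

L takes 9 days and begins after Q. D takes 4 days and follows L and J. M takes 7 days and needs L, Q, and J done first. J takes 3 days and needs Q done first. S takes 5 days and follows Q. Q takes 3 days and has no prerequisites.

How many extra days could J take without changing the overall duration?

Q→L→M = 3+9+7 = 19 sets the makespan at 19 days.
J finishes as early as 6 and must finish by 12.
So J can slip 12 − 6 = 6 days.

6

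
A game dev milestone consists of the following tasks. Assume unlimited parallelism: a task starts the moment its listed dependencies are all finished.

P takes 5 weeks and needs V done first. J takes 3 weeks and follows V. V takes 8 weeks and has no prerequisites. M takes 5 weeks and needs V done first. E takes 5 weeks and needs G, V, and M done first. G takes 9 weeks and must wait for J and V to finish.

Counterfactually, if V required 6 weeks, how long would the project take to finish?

23

Actual critical path: V→J→G→E = 8+3+9+5 = 25 ⇒ 25 weeks.
V is on the critical path; changing it to 6 makes that path 23 weeks.
The critical path is still V→J→G→E; finish is now 23 weeks.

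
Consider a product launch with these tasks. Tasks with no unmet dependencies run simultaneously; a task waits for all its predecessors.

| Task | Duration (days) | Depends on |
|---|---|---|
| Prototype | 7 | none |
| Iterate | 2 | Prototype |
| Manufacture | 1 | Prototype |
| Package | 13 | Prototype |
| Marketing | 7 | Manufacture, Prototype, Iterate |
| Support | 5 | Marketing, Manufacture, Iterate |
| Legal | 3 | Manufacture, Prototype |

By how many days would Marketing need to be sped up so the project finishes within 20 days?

1

Current finish: 21 days; target: 20.
Marketing is on every critical path, so each day cut from Marketing cuts the finish by one (this holds down to a finish of 20).
Need 21 − 20 = 1 day off Marketing → Marketing becomes 6 days, finish becomes 20.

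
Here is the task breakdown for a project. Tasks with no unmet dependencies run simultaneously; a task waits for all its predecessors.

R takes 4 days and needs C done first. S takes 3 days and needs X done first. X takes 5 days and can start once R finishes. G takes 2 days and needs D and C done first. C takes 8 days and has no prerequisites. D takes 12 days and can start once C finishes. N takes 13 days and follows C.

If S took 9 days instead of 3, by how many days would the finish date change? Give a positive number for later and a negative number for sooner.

4

The binding path is C→D→G = 8+12+2 = 22; finish at 22 days.
The longest path through S is only 20 days, so S has float 2.
New critical path: C→R→X→S = 8+4+5+9 = 26 ⇒ 26 days.
Change in finish: 26 − 22 = +4 days.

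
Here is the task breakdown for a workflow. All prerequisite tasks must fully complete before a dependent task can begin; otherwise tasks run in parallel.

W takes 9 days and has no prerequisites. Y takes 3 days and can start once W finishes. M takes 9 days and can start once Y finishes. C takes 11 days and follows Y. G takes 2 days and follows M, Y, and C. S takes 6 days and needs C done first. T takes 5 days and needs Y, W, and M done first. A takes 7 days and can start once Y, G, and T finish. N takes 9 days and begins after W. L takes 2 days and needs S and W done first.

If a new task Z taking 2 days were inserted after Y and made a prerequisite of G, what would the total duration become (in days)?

Originally the job takes 33 days.
With Z inserted, G now waits for max(M, Y, C, Z).
New critical path: W→Y→M→T→A = 9+3+9+5+7 = 33 ⇒ 33 days.

33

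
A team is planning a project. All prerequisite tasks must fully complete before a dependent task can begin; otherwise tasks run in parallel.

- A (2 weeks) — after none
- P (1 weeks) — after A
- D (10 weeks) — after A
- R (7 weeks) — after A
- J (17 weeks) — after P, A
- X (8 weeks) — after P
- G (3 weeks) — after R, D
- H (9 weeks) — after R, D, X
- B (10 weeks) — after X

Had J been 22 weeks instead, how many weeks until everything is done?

25

As given, the longest chain is A→P→X→B = 2+1+8+10 = 21, so the finish is 21 weeks.
J has 1 week of float (longest path through it is 20).
The binding chain switches to A→P→J = 2+1+22 = 25; finish 25 weeks.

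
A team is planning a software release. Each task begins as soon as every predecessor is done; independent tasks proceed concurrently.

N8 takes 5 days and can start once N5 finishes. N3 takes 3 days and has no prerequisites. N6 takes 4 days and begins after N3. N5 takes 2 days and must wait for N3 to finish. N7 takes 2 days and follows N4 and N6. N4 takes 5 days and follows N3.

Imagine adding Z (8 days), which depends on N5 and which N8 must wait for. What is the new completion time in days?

Originally the project takes 10 days.
With Z inserted, N8 now waits for max(N5, Z).
New critical path: N3→N5→Z→N8 = 3+2+8+5 = 18 ⇒ 18 days.

18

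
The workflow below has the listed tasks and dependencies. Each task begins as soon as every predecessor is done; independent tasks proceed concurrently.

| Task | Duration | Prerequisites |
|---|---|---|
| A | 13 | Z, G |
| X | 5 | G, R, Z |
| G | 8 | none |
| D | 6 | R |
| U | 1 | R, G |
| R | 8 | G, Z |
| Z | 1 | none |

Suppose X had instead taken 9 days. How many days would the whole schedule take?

25

As given, the longest chain is G→R→D = 8+8+6 = 22, so the finish is 22 days.
The longest path through X is only 21 days, so X has float 1.
New critical path: G→R→X = 8+8+9 = 25 ⇒ 25 days.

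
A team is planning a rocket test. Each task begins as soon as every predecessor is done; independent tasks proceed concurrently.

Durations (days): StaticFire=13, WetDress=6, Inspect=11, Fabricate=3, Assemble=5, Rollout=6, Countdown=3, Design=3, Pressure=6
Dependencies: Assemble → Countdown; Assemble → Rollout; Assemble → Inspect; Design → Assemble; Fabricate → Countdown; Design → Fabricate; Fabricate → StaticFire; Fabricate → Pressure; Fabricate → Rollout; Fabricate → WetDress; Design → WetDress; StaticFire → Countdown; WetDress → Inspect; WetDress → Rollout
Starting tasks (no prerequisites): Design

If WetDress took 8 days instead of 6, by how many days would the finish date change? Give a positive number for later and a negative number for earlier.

2

Critical path before the change: Design→Fabricate→WetDress→Inspect = 3+3+6+11 = 23 giving 23 days.
WetDress is on the critical path; changing it to 8 makes that path 25 days.
The critical path is still Design→Fabricate→WetDress→Inspect; finish is now 25 days.
Change in finish: 25 − 23 = +2 days.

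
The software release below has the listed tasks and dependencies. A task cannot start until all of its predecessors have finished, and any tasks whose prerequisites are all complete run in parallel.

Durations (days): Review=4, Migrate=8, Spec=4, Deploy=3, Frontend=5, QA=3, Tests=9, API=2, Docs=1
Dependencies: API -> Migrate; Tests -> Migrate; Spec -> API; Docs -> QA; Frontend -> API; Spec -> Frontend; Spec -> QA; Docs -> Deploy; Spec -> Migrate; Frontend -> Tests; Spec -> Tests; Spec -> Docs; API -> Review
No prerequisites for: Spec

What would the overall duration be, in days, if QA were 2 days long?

Actual critical path: Spec→Frontend→Tests→Migrate = 4+5+9+8 = 26 ⇒ 26 days.
QA is off the critical path — its longest chain is 8 days, giving 18 of slack.
The critical path is still Spec→Frontend→Tests→Migrate; finish is now 26 days.

26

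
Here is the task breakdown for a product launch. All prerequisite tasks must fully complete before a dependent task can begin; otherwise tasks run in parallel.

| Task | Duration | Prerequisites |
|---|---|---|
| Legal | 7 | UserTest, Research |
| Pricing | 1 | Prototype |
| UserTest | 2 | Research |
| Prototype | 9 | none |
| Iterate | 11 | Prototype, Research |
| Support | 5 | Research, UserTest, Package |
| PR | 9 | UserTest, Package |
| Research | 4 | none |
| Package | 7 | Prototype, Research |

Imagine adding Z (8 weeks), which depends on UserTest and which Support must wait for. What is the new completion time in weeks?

Originally the product launch takes 25 weeks.
With Z inserted, Support now waits for max(Research, UserTest, Package, Z).
New critical path: Prototype→Package→PR = 9+7+9 = 25 ⇒ 25 weeks.

25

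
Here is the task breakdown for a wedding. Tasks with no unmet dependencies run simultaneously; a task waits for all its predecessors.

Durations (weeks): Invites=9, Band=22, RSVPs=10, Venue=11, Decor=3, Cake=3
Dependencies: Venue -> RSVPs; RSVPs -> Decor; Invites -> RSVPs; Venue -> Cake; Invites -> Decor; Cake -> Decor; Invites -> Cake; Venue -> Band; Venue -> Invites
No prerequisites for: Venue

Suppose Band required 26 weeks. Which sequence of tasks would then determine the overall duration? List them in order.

Venue, Band

Baseline: Venue→Band = 11+22 = 33 → 33 weeks.
Since Band is critical, the +4 change carries straight to that chain (now 37 weeks).
No other chain overtakes it, so the finish is 37 weeks.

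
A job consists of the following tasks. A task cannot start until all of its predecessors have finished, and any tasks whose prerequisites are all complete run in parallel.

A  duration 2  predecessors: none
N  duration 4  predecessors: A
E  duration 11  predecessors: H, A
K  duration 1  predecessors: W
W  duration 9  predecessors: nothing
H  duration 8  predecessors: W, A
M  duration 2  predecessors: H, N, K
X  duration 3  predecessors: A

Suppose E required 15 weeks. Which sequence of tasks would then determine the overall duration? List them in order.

Actual critical path: W→H→E = 9+8+11 = 28 ⇒ 28 weeks.
E lies on that path, so at 15 weeks the path becomes 32 weeks.
No other chain overtakes it, so the finish is 32 weeks.

W, H, E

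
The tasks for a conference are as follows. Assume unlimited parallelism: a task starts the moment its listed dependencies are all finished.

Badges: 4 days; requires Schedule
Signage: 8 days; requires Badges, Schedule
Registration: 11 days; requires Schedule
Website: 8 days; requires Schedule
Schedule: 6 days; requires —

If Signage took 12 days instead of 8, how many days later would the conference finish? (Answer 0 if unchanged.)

As given, the longest chain is Schedule→Badges→Signage = 6+4+8 = 18, so the finish is 18 days.
Since Signage is critical, the +4 change carries straight to that chain (now 22 days).
No other chain overtakes it, so the finish is 22 days.
Change in finish: 22 − 18 = +4 days.

4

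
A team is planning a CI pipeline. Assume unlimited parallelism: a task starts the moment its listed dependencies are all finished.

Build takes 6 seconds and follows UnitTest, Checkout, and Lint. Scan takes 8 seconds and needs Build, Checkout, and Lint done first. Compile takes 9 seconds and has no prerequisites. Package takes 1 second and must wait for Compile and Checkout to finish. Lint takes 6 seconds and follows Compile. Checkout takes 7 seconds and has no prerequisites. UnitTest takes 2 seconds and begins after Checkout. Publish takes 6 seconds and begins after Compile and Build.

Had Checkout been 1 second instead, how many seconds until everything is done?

Baseline: Compile→Lint→Build→Scan = 9+6+6+8 = 29 → 29 seconds.
Checkout has 6 seconds of float (longest path through it is 23).
No other chain overtakes it, so the finish is 29 seconds.

29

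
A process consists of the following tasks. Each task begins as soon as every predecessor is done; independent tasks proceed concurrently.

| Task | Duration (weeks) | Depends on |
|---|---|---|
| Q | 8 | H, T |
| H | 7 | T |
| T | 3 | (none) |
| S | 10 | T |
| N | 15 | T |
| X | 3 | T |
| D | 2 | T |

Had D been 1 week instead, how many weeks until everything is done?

18

As given, the longest chain is T→H→Q = 3+7+8 = 18, so the finish is 18 weeks.
D has 13 weeks of float (longest path through it is 5).
That remains the longest chain; total 18 weeks.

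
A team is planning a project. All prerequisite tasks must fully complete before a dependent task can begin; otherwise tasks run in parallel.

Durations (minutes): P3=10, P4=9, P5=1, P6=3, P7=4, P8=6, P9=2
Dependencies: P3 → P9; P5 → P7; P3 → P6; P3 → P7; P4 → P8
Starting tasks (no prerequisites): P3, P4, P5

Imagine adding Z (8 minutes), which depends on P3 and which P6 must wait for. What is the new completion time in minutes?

Originally the project takes 15 minutes.
With Z inserted, P6 now waits for max(P3, Z).
New critical path: P3→Z→P6 = 10+8+3 = 21 ⇒ 21 minutes.

21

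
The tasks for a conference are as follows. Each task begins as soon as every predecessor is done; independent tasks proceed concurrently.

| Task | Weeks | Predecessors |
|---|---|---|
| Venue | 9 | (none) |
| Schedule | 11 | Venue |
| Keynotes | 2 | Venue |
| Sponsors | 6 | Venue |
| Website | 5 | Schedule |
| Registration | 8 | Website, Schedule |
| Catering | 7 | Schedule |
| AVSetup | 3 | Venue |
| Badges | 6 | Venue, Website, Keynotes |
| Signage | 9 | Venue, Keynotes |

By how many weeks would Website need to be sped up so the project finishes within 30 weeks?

Current finish: 33 weeks; target: 30.
Website is on every critical path, so each week cut from Website cuts the finish by one (this holds down to a finish of 29).
Need 33 − 30 = 3 weeks off Website → Website becomes 2 weeks, finish becomes 30.

3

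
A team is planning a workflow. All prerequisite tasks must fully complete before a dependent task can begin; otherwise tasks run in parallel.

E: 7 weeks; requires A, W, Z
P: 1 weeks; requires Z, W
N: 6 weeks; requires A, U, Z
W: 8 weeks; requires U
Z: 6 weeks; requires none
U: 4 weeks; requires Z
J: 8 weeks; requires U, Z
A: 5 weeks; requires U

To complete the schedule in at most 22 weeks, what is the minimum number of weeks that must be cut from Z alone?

Current finish: 25 weeks; target: 22.
Z is on every critical path, so each week cut from Z cuts the finish by one (this holds down to a finish of 20).
Need 25 − 22 = 3 weeks off Z → Z becomes 3 weeks, finish becomes 22.

3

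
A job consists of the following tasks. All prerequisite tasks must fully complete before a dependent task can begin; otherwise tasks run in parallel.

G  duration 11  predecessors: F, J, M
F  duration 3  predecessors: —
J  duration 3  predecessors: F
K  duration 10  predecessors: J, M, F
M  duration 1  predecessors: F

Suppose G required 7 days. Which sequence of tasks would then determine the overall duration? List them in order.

Actual critical path: F→J→G = 3+3+11 = 17 ⇒ 17 days.
G lies on that path, so at 7 days the path becomes 13 days.
Now F→J→K = 3+3+10 = 16 is longest, so the finish becomes 16 days.

F, J, K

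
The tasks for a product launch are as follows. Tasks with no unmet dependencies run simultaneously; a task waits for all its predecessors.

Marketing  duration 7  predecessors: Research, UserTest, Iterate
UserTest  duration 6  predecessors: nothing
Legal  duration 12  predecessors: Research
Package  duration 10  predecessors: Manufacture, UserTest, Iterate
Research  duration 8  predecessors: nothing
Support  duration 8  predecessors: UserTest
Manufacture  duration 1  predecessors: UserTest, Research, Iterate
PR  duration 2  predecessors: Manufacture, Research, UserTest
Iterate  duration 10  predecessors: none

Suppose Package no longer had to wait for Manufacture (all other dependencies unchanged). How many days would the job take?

Original critical path: Iterate→Manufacture→Package = 10+1+10 = 21 ⇒ 21 days.
Without Manufacture→Package, Package's earliest start moves from 11 to 10.
New critical path: Research→Legal = 8+12 = 20 ⇒ 20 days.

20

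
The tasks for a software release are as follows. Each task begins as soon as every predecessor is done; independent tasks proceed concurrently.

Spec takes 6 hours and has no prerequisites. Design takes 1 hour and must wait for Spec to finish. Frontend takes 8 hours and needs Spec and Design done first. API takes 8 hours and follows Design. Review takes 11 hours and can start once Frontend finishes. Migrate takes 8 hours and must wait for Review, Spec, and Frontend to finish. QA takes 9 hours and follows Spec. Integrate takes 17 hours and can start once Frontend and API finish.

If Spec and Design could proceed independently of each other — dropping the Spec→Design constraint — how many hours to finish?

33

With the dependency in place, Spec→Design→Frontend→Review→Migrate = 6+1+8+11+8 = 34 sets the finish at 34 hours.
Without Spec→Design, Design's earliest start moves from 6 to 0.
New critical path: Spec→Frontend→Review→Migrate = 6+8+11+8 = 33 ⇒ 33 hours.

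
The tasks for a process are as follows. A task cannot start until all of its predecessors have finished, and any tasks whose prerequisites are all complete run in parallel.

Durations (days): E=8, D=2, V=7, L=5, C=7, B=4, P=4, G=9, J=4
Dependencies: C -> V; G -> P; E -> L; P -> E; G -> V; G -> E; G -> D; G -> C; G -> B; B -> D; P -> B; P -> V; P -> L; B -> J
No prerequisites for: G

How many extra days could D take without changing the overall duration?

7

G→P→E→L = 9+4+8+5 = 26 sets the makespan at 26 days.
Longest path through D: 19 days (earliest finish 19, latest finish 26).
Slack of D = 24 − 17 = 7 days.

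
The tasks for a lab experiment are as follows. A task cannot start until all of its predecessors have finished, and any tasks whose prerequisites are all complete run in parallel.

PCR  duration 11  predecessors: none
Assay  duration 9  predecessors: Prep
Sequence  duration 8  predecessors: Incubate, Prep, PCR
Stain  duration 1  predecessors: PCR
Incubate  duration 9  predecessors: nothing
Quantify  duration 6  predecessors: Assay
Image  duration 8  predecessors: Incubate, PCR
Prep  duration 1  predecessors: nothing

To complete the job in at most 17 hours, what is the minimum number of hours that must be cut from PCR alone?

Current finish: 19 hours; target: 17.
PCR is on every critical path, so each hour cut from PCR cuts the finish by one (this holds down to a finish of 17).
Need 19 − 17 = 2 hours off PCR → PCR becomes 9 hours, finish becomes 17.

2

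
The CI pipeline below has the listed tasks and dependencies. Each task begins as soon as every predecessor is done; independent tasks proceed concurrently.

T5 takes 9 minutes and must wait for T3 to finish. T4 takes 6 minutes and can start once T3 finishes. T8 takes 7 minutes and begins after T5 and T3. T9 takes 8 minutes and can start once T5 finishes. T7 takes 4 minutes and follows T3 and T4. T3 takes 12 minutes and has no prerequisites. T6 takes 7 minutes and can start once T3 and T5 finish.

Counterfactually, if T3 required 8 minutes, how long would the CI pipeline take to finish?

25

Baseline: T3→T5→T9 = 12+9+8 = 29 → 29 minutes.
T3 lies on that path, so at 8 minutes the path becomes 25 minutes.
No other chain overtakes it, so the finish is 25 minutes.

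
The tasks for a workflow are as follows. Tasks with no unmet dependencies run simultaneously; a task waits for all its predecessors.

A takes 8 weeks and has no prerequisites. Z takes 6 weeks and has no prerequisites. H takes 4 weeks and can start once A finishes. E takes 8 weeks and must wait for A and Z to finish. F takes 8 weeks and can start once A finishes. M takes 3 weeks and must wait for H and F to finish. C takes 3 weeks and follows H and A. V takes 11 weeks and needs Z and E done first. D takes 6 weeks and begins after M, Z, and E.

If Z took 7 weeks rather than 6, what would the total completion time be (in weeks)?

Baseline: A→E→V = 8+8+11 = 27 → 27 weeks.
Z is off the critical path — its longest chain is 25 weeks, giving 2 of slack.
No other chain overtakes it, so the finish is 27 weeks.

27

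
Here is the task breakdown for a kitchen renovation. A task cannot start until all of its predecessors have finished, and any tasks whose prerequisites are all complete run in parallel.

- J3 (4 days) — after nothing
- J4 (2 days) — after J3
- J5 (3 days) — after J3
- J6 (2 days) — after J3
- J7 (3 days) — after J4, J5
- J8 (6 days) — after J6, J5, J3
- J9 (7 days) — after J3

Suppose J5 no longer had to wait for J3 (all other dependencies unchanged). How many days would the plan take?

With the dependency in place, J3→J5→J8 = 4+3+6 = 13 sets the finish at 13 days.
Without J3→J5, J5's earliest start moves from 4 to 0.
After: J3→J6→J8 = 4+2+6 = 12 → 12 days.

12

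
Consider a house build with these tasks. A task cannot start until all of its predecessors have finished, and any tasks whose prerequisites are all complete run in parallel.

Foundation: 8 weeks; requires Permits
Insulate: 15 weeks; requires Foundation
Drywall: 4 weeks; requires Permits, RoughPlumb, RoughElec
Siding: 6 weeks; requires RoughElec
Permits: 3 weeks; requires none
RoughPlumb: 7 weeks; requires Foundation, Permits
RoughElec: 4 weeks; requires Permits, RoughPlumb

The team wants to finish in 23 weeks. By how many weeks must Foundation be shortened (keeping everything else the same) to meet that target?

Current finish: 28 weeks; target: 23.
Foundation is on every critical path, so each week cut from Foundation cuts the finish by one (this holds down to a finish of 21).
Need 28 − 23 = 5 weeks off Foundation → Foundation becomes 3 weeks, finish becomes 23.

5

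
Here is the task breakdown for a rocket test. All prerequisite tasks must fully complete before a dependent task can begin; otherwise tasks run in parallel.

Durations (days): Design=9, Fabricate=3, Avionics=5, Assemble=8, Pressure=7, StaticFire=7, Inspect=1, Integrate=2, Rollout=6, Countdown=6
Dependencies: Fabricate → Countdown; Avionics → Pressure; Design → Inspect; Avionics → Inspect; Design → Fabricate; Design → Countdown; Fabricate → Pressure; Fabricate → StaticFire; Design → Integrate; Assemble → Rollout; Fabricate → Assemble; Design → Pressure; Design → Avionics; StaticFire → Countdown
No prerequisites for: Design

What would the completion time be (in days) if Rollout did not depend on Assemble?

25

Original critical path: Design→Fabricate→Assemble→Rollout = 9+3+8+6 = 26 ⇒ 26 days.
Without Assemble→Rollout, Rollout's earliest start moves from 20 to 0.
The longest chain is now Design→Fabricate→StaticFire→Countdown = 9+3+7+6 = 25, so the job takes 25 days.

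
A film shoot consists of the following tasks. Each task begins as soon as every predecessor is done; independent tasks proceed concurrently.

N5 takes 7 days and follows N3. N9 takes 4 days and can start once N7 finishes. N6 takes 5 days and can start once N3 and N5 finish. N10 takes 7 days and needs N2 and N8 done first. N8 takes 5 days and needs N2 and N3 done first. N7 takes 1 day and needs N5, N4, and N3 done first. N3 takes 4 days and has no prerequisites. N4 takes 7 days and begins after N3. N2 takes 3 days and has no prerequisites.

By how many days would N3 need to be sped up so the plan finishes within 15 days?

Current finish: 16 days; target: 15.
N3 is on every critical path, so each day cut from N3 cuts the finish by one (this holds down to a finish of 15).
Need 16 − 15 = 1 day off N3 → N3 becomes 3 days, finish becomes 15.

1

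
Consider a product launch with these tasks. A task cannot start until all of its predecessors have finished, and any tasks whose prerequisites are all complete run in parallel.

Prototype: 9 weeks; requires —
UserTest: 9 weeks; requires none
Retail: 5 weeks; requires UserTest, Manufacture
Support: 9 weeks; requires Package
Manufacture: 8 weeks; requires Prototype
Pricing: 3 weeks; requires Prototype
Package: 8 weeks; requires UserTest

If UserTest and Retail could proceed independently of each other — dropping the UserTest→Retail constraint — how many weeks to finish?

With the dependency in place, UserTest→Package→Support = 9+8+9 = 26 sets the finish at 26 weeks.
Dropping UserTest→Retail doesn't change Retail's earliest start (17); another predecessor still binds.
After: UserTest→Package→Support = 9+8+9 = 26 → 26 weeks.

26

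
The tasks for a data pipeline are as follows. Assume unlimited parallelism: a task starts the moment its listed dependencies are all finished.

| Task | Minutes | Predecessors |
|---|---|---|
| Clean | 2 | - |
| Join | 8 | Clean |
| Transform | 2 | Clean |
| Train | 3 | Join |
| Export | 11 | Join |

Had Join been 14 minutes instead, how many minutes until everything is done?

27

Critical path before the change: Clean→Join→Export = 2+8+11 = 21 giving 21 minutes.
Since Join is critical, the +6 change carries straight to that chain (now 27 minutes).
The critical path is still Clean→Join→Export; finish is now 27 minutes.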